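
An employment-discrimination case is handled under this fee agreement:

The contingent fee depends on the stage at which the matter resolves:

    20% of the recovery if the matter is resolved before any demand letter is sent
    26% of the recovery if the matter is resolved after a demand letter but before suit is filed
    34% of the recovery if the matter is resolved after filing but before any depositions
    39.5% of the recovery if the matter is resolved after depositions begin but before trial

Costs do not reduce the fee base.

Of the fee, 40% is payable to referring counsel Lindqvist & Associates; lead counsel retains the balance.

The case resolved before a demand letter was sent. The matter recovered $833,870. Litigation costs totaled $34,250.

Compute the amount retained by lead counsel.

Fee base is the gross recovery, $833,870; costs are reimbursed separately.
The matter resolved before a demand letter was sent, so the 20% rate applies.
$833,870 × 20% = $166,774.00
Referral share: 40% of $166,774.00 = $66,709.60; lead counsel retains $166,774.00 − $66,709.60 = $100,064.40.

$100,064.40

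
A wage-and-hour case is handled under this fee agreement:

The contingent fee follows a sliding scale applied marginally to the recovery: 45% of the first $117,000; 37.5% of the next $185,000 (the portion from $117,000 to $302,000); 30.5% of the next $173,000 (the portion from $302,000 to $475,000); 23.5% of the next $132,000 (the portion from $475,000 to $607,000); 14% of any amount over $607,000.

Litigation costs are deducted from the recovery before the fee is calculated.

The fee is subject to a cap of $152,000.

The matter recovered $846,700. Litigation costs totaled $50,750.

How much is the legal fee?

$152,000.00

Fee base (net of costs): $846,700 − $50,750 = $795,950
First $117,000 at 45% = $52,650.00
Next $185,000 at 37.5% = $69,375.00
Next $173,000 at 30.5% = $52,765.00
Next $132,000 at 23.5% = $31,020.00
Remaining $188,950 at 14% = $26,453.00
Fee: $52,650.00 + $69,375.00 + $52,765.00 + $31,020.00 + $26,453.00 = $232,263.00
$232,263.00 exceeds the $152,000 cap, so the fee is capped at $152,000.00.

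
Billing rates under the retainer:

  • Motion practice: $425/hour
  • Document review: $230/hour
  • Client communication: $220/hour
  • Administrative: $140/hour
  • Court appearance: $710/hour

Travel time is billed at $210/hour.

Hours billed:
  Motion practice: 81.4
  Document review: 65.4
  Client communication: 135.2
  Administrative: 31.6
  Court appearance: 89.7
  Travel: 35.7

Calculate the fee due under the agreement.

Motion practice: 81.4 × $425 = $34,595.00
Document review: 65.4 × $230 = $15,042.00
Client communication: 135.2 × $220 = $29,744.00
Administrative: 31.6 × $140 = $4,424.00
Court appearance: 89.7 × $710 = $63,687.00
Subtotal: $34,595.00 + $15,042.00 + $29,744.00 + $4,424.00 + $63,687.00 = $147,492.00
Travel: 35.7 × $210 = $7,497.00
Total: $147,492.00 + $7,497.00 = $154,989.00

$154,989.00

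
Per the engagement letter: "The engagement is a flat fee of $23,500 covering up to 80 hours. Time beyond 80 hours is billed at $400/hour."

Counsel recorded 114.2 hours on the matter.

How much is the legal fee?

Flat fee: $23,500.00
Excess hours: 114.2 − 80 = 34.2
Overrun: 34.2 × $400 = $13,680.00
Total: $23,500.00 + $13,680.00 = $37,180.00

$37,180.00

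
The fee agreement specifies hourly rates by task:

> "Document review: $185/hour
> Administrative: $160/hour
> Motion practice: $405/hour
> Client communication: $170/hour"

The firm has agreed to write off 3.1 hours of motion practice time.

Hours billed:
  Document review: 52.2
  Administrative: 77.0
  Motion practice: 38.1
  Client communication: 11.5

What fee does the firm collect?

Document review: 52.2 × $185 = $9,657.00
Administrative: 77.0 × $160 = $12,320.00
Motion practice: 38.1 × $405 = $15,430.50
Client communication: 11.5 × $170 = $1,955.00
Subtotal: $39,362.50
Write-off: 3.1 × $405 = $1,255.50
Total: $39,362.50 − $1,255.50 = $38,107.00

$38,107.00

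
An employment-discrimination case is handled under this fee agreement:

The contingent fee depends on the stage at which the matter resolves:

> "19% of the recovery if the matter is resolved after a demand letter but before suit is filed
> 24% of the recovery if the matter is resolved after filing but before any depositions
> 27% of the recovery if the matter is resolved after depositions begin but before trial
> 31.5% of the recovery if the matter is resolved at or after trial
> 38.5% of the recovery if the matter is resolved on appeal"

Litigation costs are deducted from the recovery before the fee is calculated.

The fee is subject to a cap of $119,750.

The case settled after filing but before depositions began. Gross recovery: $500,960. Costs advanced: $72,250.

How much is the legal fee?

$102,890.40

Fee base (net of costs): $500,960 − $72,250 = $428,710
The matter settled after filing but before depositions began, so the 24% rate applies.
$428,710 × 24% = $102,890.40
$102,890.40 is under the $119,750 cap.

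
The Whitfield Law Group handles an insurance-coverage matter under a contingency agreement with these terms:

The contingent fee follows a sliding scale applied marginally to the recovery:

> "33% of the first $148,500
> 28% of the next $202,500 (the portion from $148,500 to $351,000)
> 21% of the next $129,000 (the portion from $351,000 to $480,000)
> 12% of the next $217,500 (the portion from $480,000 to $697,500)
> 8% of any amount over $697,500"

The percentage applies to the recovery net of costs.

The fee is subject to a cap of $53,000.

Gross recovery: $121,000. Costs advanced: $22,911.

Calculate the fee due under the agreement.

$32,369.37

Fee base (net of costs): $121,000 − $22,911 = $98,089
First $98,089 at 33% = $32,369.37
$32,369.37 is under the $53,000 cap.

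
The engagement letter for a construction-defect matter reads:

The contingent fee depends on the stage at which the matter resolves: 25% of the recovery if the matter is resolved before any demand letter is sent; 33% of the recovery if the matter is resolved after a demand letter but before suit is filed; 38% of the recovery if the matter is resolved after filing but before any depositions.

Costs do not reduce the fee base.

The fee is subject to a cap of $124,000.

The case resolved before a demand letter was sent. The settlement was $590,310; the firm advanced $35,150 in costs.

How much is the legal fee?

Fee base is the gross recovery, $590,310; costs are reimbursed separately.
The matter resolved before a demand letter was sent, so the 25% rate applies.
$590,310 × 25% = $147,577.50
$147,577.50 exceeds the $124,000 cap, so the fee is capped at $124,000.00.

$124,000.00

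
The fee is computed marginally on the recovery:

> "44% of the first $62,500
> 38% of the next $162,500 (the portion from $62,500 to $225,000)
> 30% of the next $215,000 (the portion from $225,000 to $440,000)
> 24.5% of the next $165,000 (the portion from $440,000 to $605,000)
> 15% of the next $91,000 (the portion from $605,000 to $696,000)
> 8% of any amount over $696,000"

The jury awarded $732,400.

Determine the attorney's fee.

$210,737.00

First $62,500 at 44% = $27,500.00
Next $162,500 at 38% = $61,750.00
Next $215,000 at 30% = $64,500.00
Next $165,000 at 24.5% = $40,425.00
Next $91,000 at 15% = $13,650.00
Remaining $36,400 at 8% = $2,912.00
Fee: $27,500.00 + $61,750.00 + $64,500.00 + $40,425.00 + $13,650.00 + $2,912.00 = $210,737.00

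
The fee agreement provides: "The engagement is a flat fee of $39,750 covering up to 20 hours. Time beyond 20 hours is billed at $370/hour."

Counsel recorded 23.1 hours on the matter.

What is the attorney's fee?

Flat fee: $39,750.00
Excess hours: 23.1 − 20 = 3.1
Overrun: 3.1 × $370 = $1,147.00
Total: $39,750.00 + $1,147.00 = $40,897.00

$40,897.00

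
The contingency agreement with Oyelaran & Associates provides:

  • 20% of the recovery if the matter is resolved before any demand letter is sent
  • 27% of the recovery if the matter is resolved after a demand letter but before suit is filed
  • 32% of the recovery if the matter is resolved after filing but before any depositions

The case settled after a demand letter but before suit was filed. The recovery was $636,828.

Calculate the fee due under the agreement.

The matter settled after a demand letter but before suit was filed, so the 27% rate applies.
$636,828 × 27% = $171,943.56

$171,943.56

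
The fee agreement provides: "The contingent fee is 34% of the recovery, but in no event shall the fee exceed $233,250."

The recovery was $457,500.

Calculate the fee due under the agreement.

34% of $457,500 = $155,550.00
That is under the $233,250 cap.

$155,550.00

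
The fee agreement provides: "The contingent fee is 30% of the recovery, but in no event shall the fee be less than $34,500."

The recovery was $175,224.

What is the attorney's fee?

$52,567.20

30% of $175,224 = $52,567.20
That exceeds the $34,500 minimum.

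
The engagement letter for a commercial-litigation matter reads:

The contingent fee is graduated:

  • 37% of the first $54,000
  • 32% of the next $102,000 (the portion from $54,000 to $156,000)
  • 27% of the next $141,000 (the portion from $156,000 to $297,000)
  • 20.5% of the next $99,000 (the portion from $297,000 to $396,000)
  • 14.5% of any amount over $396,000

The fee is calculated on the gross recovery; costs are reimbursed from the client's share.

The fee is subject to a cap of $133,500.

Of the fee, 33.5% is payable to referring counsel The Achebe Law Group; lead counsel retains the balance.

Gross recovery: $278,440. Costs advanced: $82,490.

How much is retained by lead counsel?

Fee base is the gross recovery, $278,440; costs are reimbursed separately.
First $54,000 at 37% = $19,980.00
Next $102,000 at 32% = $32,640.00
Remaining $122,440 at 27% = $33,058.80
Fee: $19,980.00 + $32,640.00 + $33,058.80 = $85,678.80
$85,678.80 is under the $133,500 cap.
Referral share: 33.5% of $85,678.80 = $28,702.40; lead counsel retains $85,678.80 − $28,702.40 = $56,976.40.

$56,976.40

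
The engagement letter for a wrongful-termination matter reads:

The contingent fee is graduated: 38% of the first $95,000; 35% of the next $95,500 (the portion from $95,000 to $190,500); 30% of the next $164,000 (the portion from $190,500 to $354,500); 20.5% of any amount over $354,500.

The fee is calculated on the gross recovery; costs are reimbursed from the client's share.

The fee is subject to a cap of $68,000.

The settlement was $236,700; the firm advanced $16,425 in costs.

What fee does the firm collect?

Fee base is the gross recovery, $236,700; costs are reimbursed separately.
First $95,000 at 38% = $36,100.00
Next $95,500 at 35% = $33,425.00
Remaining $46,200 at 30% = $13,860.00
Fee: $36,100.00 + $33,425.00 + $13,860.00 = $83,385.00
$83,385.00 exceeds the $68,000 cap, so the fee is capped at $68,000.00.

$68,000.00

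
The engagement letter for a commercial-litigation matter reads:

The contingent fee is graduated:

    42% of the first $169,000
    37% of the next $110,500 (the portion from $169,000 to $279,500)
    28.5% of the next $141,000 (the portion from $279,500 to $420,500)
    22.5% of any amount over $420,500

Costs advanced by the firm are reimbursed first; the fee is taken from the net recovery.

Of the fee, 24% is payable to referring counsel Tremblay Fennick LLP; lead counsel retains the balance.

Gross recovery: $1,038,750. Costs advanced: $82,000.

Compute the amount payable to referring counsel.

$65,449.50

Fee base (net of costs): $1,038,750 − $82,000 = $956,750
First $169,000 at 42% = $70,980.00
Next $110,500 at 37% = $40,885.00
Next $141,000 at 28.5% = $40,185.00
Remaining $536,250 at 22.5% = $120,656.25
Fee: $70,980.00 + $40,885.00 + $40,185.00 + $120,656.25 = $272,706.25
Referral share: 24% of $272,706.25 = $65,449.50; lead counsel retains $272,706.25 − $65,449.50 = $207,256.75.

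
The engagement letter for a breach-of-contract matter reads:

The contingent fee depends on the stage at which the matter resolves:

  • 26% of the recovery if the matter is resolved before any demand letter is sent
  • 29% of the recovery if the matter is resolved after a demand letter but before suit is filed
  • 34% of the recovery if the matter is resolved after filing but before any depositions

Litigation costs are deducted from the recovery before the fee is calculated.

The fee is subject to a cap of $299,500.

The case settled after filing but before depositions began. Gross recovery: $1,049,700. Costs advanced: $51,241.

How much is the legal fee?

$299,500.00

Fee base (net of costs): $1,049,700 − $51,241 = $998,459
The matter settled after filing but before depositions began, so the 34% rate applies.
$998,459 × 34% = $339,476.06
$339,476.06 exceeds the $299,500 cap, so the fee is capped at $299,500.00.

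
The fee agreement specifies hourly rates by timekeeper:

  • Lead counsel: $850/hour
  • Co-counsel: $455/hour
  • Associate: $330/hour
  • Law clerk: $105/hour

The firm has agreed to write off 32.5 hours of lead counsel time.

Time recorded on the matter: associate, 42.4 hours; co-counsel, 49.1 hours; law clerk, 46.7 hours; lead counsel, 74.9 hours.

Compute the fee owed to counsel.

Lead counsel: 74.9 × $850 = $63,665.00
Co-counsel: 49.1 × $455 = $22,340.50
Associate: 42.4 × $330 = $13,992.00
Law clerk: 46.7 × $105 = $4,903.50
Subtotal: $104,901.00
Write-off: 32.5 × $850 = $27,625.00
Total: $104,901.00 − $27,625.00 = $77,276.00

$77,276.00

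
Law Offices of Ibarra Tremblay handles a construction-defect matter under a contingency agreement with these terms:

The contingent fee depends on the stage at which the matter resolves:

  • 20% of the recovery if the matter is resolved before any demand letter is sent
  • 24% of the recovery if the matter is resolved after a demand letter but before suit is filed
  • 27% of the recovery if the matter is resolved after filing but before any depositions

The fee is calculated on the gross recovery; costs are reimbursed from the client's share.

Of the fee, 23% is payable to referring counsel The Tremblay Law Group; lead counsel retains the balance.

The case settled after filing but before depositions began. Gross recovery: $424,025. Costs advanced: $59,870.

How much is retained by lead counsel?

$88,154.80

Fee base is the gross recovery, $424,025; costs are reimbursed separately.
The matter settled after filing but before depositions began, so the 27% rate applies.
$424,025 × 27% = $114,486.75
Referral share: 23% of $114,486.75 = $26,331.95; lead counsel retains $114,486.75 − $26,331.95 = $88,154.80.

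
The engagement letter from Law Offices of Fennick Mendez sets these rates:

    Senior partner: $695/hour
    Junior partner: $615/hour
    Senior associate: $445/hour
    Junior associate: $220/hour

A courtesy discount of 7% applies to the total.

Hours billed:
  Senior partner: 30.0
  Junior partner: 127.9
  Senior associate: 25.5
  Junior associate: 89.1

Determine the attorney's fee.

$121,325.94

Senior partner: 30.0 × $695 = $20,850.00
Junior partner: 127.9 × $615 = $78,658.50
Senior associate: 25.5 × $445 = $11,347.50
Junior associate: 89.1 × $220 = $19,602.00
Subtotal: $130,458.00
Less 7% discount: −$9,132.06
Total: $130,458.00 − $9,132.06 = $121,325.94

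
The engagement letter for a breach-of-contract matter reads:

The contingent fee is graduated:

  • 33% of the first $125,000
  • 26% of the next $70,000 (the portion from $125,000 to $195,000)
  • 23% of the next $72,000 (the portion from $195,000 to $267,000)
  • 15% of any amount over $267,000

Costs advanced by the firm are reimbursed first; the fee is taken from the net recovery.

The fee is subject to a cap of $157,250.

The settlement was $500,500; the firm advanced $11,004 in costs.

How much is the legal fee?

$109,384.40

Fee base (net of costs): $500,500 − $11,004 = $489,496
First $125,000 at 33% = $41,250.00
Next $70,000 at 26% = $18,200.00
Next $72,000 at 23% = $16,560.00
Remaining $222,496 at 15% = $33,374.40
Fee: $41,250.00 + $18,200.00 + $16,560.00 + $33,374.40 = $109,384.40
$109,384.40 is under the $157,250 cap.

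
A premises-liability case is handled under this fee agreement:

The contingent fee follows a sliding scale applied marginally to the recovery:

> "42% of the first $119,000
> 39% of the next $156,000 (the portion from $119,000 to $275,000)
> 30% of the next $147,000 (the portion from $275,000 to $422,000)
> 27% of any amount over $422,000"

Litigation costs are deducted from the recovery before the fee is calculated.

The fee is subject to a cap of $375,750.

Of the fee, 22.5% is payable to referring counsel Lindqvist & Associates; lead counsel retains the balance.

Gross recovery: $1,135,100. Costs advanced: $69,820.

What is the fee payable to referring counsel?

Fee base (net of costs): $1,135,100 − $69,820 = $1,065,280
First $119,000 at 42% = $49,980.00
Next $156,000 at 39% = $60,840.00
Next $147,000 at 30% = $44,100.00
Remaining $643,280 at 27% = $173,685.60
Fee: $49,980.00 + $60,840.00 + $44,100.00 + $173,685.60 = $328,605.60
$328,605.60 is under the $375,750 cap.
Referral share: 22.5% of $328,605.60 = $73,936.26; lead counsel retains $328,605.60 − $73,936.26 = $254,669.34.

$73,936.26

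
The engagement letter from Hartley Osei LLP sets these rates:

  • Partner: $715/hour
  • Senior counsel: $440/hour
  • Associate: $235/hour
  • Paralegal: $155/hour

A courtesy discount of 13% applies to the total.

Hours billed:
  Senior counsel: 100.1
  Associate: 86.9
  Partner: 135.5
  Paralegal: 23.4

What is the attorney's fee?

$143,528.25

Partner: 135.5 × $715 = $96,882.50
Senior counsel: 100.1 × $440 = $44,044.00
Associate: 86.9 × $235 = $20,421.50
Paralegal: 23.4 × $155 = $3,627.00
Subtotal: $164,975.00
Less 13% discount: −$21,446.75
Total: $164,975.00 − $21,446.75 = $143,528.25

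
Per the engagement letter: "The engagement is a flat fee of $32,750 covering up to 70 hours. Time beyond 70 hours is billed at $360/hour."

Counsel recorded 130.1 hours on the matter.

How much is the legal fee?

$54,386.00

Flat fee: $32,750.00
Excess hours: 130.1 − 70 = 60.1
Overrun: 60.1 × $360 = $21,636.00
Total: $32,750.00 + $21,636.00 = $54,386.00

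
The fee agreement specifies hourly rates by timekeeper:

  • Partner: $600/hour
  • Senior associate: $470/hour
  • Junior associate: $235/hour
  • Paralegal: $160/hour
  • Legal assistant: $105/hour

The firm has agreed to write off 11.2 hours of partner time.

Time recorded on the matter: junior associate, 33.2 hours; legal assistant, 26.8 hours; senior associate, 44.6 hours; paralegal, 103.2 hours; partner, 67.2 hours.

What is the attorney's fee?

$81,690.00

Partner: 67.2 × $600 = $40,320.00
Senior associate: 44.6 × $470 = $20,962.00
Junior associate: 33.2 × $235 = $7,802.00
Paralegal: 103.2 × $160 = $16,512.00
Legal assistant: 26.8 × $105 = $2,814.00
Subtotal: $88,410.00
Write-off: 11.2 × $600 = $6,720.00
Total: $88,410.00 − $6,720.00 = $81,690.00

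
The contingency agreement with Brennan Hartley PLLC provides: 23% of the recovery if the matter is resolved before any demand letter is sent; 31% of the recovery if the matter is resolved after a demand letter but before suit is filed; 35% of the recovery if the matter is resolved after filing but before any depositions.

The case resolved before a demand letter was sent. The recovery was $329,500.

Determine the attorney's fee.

$75,785.00

The matter resolved before a demand letter was sent, so the 23% rate applies.
$329,500 × 23% = $75,785.00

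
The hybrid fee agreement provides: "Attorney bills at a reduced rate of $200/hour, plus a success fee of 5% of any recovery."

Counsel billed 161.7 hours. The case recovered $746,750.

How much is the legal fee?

$69,677.50

Hourly: 161.7 × $200 = $32,340.00
Success fee: 5% of $746,750 = $37,337.50
Total: $32,340.00 + $37,337.50 = $69,677.50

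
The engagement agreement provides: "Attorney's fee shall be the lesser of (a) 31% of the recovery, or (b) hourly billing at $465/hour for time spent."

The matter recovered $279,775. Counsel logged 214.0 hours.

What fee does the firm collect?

$86,730.25

(a) 31% of $279,775 = $86,730.25
(b) 214.0 × $465 = $99,510.00
The lesser is (a): $86,730.25.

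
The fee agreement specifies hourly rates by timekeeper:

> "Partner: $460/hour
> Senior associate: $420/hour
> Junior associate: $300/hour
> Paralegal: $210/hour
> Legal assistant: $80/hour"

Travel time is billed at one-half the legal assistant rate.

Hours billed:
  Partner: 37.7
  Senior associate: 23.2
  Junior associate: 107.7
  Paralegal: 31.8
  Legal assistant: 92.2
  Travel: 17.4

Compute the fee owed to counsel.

$74,146.00

Partner: 37.7 × $460 = $17,342.00
Senior associate: 23.2 × $420 = $9,744.00
Junior associate: 107.7 × $300 = $32,310.00
Paralegal: 31.8 × $210 = $6,678.00
Legal assistant: 92.2 × $80 = $7,376.00
Subtotal: $17,342.00 + $9,744.00 + $32,310.00 + $6,678.00 + $7,376.00 = $73,450.00
Travel: 17.4 × ($80 ÷ 2) = 17.4 × $40.00 = $696.00
Total: $73,450.00 + $696.00 = $74,146.00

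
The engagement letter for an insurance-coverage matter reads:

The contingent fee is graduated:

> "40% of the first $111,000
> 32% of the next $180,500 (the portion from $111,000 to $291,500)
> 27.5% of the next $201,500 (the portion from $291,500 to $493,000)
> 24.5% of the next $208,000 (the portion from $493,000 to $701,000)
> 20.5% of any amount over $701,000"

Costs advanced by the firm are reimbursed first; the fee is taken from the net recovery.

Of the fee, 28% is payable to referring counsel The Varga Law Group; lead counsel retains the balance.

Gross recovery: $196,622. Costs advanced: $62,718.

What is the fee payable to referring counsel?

$14,484.20

Fee base (net of costs): $196,622 − $62,718 = $133,904
First $111,000 at 40% = $44,400.00
Remaining $22,904 at 32% = $7,329.28
Fee: $44,400.00 + $7,329.28 = $51,729.28
Referral share: 28% of $51,729.28 = $14,484.20; lead counsel retains $51,729.28 − $14,484.20 = $37,245.08.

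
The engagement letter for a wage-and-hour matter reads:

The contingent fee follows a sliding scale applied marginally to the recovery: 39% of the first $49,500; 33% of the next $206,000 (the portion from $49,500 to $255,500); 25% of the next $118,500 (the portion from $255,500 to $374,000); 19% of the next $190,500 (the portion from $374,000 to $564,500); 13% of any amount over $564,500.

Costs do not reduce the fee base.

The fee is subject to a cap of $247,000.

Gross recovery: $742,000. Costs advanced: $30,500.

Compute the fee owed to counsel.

$176,180.00

Fee base is the gross recovery, $742,000; costs are reimbursed separately.
First $49,500 at 39% = $19,305.00
Next $206,000 at 33% = $67,980.00
Next $118,500 at 25% = $29,625.00
Next $190,500 at 19% = $36,195.00
Remaining $177,500 at 13% = $23,075.00
Fee: $19,305.00 + $67,980.00 + $29,625.00 + $36,195.00 + $23,075.00 = $176,180.00
$176,180.00 is under the $247,000 cap.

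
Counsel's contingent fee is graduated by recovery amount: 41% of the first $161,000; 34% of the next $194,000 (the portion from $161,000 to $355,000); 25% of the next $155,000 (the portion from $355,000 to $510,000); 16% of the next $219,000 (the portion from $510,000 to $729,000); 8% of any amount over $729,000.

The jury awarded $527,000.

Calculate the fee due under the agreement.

$173,440.00

First $161,000 at 41% = $66,010.00
Next $194,000 at 34% = $65,960.00
Next $155,000 at 25% = $38,750.00
Remaining $17,000 at 16% = $2,720.00
Fee: $66,010.00 + $65,960.00 + $38,750.00 + $2,720.00 = $173,440.00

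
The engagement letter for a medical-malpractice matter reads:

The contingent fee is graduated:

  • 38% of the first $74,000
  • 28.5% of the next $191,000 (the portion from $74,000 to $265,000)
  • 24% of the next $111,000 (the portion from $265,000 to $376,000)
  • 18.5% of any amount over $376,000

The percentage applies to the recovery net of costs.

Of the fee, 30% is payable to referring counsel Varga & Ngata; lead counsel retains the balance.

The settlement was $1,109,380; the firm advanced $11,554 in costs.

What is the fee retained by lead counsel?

$169,912.97

Fee base (net of costs): $1,109,380 − $11,554 = $1,097,826
First $74,000 at 38% = $28,120.00
Next $191,000 at 28.5% = $54,435.00
Next $111,000 at 24% = $26,640.00
Remaining $721,826 at 18.5% = $133,537.81
Fee: $28,120.00 + $54,435.00 + $26,640.00 + $133,537.81 = $242,732.81
Referral share: 30% of $242,732.81 = $72,819.84; lead counsel retains $242,732.81 − $72,819.84 = $169,912.97.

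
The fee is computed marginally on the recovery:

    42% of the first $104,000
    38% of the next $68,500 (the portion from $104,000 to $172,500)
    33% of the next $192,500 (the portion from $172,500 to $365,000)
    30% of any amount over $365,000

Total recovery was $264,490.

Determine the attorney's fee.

First $104,000 at 42% = $43,680.00
Next $68,500 at 38% = $26,030.00
Remaining $91,990 at 33% = $30,356.70
Fee: $43,680.00 + $26,030.00 + $30,356.70 = $100,066.70

$100,066.70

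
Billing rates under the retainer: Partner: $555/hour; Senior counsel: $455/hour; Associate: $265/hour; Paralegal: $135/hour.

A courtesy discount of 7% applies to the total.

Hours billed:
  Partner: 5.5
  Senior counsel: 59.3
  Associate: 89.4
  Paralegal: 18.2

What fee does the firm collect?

Partner: 5.5 × $555 = $3,052.50
Senior counsel: 59.3 × $455 = $26,981.50
Associate: 89.4 × $265 = $23,691.00
Paralegal: 18.2 × $135 = $2,457.00
Subtotal: $56,182.00
Less 7% discount: −$3,932.74
Total: $56,182.00 − $3,932.74 = $52,249.26

$52,249.26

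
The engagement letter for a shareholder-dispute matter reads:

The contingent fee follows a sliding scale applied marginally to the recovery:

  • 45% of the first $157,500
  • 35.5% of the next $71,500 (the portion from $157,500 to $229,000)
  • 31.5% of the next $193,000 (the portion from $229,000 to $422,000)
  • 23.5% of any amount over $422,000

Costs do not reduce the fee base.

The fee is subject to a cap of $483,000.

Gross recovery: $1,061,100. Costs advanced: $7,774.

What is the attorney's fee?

$307,241.00

Fee base is the gross recovery, $1,061,100; costs are reimbursed separately.
First $157,500 at 45% = $70,875.00
Next $71,500 at 35.5% = $25,382.50
Next $193,000 at 31.5% = $60,795.00
Remaining $639,100 at 23.5% = $150,188.50
Fee: $70,875.00 + $25,382.50 + $60,795.00 + $150,188.50 = $307,241.00
$307,241.00 is under the $483,000 cap.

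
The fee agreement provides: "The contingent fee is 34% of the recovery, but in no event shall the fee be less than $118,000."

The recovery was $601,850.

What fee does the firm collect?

34% of $601,850 = $204,629.00
That exceeds the $118,000 minimum.

$204,629.00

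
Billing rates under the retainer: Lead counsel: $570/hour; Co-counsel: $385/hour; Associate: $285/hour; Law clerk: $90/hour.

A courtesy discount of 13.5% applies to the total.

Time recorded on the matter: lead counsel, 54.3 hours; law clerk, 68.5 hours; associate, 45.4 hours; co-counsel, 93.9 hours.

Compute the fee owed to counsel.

$74,568.62

Lead counsel: 54.3 × $570 = $30,951.00
Co-counsel: 93.9 × $385 = $36,151.50
Associate: 45.4 × $285 = $12,939.00
Law clerk: 68.5 × $90 = $6,165.00
Subtotal: $86,206.50
Less 13.5% discount: −$11,637.88
Total: $86,206.50 − $11,637.88 = $74,568.62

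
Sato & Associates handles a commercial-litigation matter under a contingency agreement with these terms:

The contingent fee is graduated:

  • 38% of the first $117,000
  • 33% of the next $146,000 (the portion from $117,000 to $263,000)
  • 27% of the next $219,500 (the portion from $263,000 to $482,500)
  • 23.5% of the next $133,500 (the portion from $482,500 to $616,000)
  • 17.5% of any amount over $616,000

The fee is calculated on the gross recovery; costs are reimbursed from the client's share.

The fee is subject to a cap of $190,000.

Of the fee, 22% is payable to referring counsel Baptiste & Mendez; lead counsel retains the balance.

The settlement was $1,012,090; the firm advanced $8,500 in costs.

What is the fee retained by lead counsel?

Fee base is the gross recovery, $1,012,090; costs are reimbursed separately.
First $117,000 at 38% = $44,460.00
Next $146,000 at 33% = $48,180.00
Next $219,500 at 27% = $59,265.00
Next $133,500 at 23.5% = $31,372.50
Remaining $396,090 at 17.5% = $69,315.75
Fee: $44,460.00 + $48,180.00 + $59,265.00 + $31,372.50 + $69,315.75 = $252,593.25
$252,593.25 exceeds the $190,000 cap, so the fee is capped at $190,000.00.
Referral share: 22% of $190,000.00 = $41,800.00; lead counsel retains $190,000.00 − $41,800.00 = $148,200.00.

$148,200.00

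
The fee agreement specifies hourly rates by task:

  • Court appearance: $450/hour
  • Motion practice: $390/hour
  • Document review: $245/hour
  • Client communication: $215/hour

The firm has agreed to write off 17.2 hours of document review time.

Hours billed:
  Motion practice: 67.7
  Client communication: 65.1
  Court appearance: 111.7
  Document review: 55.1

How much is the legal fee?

$99,950.00

Court appearance: 111.7 × $450 = $50,265.00
Motion practice: 67.7 × $390 = $26,403.00
Document review: 55.1 × $245 = $13,499.50
Client communication: 65.1 × $215 = $13,996.50
Subtotal: $104,164.00
Write-off: 17.2 × $245 = $4,214.00
Total: $104,164.00 − $4,214.00 = $99,950.00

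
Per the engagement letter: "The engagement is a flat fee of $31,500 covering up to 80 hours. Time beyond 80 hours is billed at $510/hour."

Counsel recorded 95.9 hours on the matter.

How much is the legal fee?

Flat fee: $31,500.00
Excess hours: 95.9 − 80 = 15.9
Overrun: 15.9 × $510 = $8,109.00
Total: $31,500.00 + $8,109.00 = $39,609.00

$39,609.00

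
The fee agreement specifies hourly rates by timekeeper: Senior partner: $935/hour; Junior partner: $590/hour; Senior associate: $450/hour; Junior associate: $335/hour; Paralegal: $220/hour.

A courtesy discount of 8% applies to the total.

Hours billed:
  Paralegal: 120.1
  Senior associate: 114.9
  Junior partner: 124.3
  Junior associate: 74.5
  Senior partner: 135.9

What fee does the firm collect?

Senior partner: 135.9 × $935 = $127,066.50
Junior partner: 124.3 × $590 = $73,337.00
Senior associate: 114.9 × $450 = $51,705.00
Junior associate: 74.5 × $335 = $24,957.50
Paralegal: 120.1 × $220 = $26,422.00
Subtotal: $303,488.00
Less 8% discount: −$24,279.04
Total: $303,488.00 − $24,279.04 = $279,208.96

$279,208.96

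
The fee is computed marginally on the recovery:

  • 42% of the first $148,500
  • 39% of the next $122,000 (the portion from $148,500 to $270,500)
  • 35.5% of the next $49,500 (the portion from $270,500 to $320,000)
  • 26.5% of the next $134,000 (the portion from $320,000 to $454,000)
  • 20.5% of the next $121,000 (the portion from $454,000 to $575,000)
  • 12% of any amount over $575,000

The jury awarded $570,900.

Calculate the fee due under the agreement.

First $148,500 at 42% = $62,370.00
Next $122,000 at 39% = $47,580.00
Next $49,500 at 35.5% = $17,572.50
Next $134,000 at 26.5% = $35,510.00
Remaining $116,900 at 20.5% = $23,964.50
Fee: $62,370.00 + $47,580.00 + $17,572.50 + $35,510.00 + $23,964.50 = $186,997.00

$186,997.00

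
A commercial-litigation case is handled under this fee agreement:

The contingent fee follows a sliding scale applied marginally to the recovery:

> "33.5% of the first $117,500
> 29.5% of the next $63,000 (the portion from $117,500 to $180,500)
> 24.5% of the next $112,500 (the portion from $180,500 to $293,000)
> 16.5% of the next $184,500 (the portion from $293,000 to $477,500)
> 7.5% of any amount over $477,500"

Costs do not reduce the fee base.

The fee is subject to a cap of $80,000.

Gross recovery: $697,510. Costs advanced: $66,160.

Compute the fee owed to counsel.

Fee base is the gross recovery, $697,510; costs are reimbursed separately.
First $117,500 at 33.5% = $39,362.50
Next $63,000 at 29.5% = $18,585.00
Next $112,500 at 24.5% = $27,562.50
Next $184,500 at 16.5% = $30,442.50
Remaining $220,010 at 7.5% = $16,500.75
Fee: $39,362.50 + $18,585.00 + $27,562.50 + $30,442.50 + $16,500.75 = $132,453.25
$132,453.25 exceeds the $80,000 cap, so the fee is capped at $80,000.00.

$80,000.00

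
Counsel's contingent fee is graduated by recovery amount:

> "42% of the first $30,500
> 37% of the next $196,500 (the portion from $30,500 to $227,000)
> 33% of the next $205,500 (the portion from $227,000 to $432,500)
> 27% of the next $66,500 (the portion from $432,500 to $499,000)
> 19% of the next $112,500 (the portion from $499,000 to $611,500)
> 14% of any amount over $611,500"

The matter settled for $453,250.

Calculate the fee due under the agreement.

First $30,500 at 42% = $12,810.00
Next $196,500 at 37% = $72,705.00
Next $205,500 at 33% = $67,815.00
Remaining $20,750 at 27% = $5,602.50
Fee: $12,810.00 + $72,705.00 + $67,815.00 + $5,602.50 = $158,932.50

$158,932.50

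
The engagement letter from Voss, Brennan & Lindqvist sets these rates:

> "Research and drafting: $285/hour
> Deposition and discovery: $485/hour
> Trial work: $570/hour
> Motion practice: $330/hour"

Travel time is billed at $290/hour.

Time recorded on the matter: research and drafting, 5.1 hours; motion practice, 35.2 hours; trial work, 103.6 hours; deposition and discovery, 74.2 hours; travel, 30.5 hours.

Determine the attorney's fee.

$116,953.50

Research and drafting: 5.1 × $285 = $1,453.50
Deposition and discovery: 74.2 × $485 = $35,987.00
Trial work: 103.6 × $570 = $59,052.00
Motion practice: 35.2 × $330 = $11,616.00
Subtotal: $1,453.50 + $35,987.00 + $59,052.00 + $11,616.00 = $108,108.50
Travel: 30.5 × $290 = $8,845.00
Total: $108,108.50 + $8,845.00 = $116,953.50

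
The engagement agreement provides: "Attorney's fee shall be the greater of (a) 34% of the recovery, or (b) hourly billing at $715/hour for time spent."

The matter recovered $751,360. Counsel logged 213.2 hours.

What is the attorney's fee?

$255,462.40

(a) 34% of $751,360 = $255,462.40
(b) 213.2 × $715 = $152,438.00
The greater is (a): $255,462.40.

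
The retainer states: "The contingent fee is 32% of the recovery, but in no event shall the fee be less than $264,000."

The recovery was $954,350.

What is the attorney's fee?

32% of $954,350 = $305,392.00
That exceeds the $264,000 minimum.

$305,392.00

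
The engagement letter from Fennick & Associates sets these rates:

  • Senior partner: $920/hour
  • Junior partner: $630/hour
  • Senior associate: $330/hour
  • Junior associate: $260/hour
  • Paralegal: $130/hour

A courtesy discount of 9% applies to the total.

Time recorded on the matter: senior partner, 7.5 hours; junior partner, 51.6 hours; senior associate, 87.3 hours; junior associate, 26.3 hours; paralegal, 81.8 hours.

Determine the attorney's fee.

Senior partner: 7.5 × $920 = $6,900.00
Junior partner: 51.6 × $630 = $32,508.00
Senior associate: 87.3 × $330 = $28,809.00
Junior associate: 26.3 × $260 = $6,838.00
Paralegal: 81.8 × $130 = $10,634.00
Subtotal: $85,689.00
Less 9% discount: −$7,712.01
Total: $85,689.00 − $7,712.01 = $77,976.99

$77,976.99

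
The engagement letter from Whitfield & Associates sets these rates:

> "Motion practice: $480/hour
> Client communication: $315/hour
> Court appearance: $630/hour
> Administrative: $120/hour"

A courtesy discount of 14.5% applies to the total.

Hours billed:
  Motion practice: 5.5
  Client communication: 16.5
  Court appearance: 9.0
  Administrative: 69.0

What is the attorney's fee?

$18,628.31

Motion practice: 5.5 × $480 = $2,640.00
Client communication: 16.5 × $315 = $5,197.50
Court appearance: 9.0 × $630 = $5,670.00
Administrative: 69.0 × $120 = $8,280.00
Subtotal: $21,787.50
Less 14.5% discount: −$3,159.19
Total: $21,787.50 − $3,159.19 = $18,628.31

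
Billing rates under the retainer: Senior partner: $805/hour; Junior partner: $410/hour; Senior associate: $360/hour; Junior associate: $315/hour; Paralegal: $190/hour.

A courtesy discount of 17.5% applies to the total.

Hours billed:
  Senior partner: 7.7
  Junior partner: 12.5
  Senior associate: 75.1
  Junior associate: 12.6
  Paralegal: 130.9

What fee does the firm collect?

$55,439.59

Senior partner: 7.7 × $805 = $6,198.50
Junior partner: 12.5 × $410 = $5,125.00
Senior associate: 75.1 × $360 = $27,036.00
Junior associate: 12.6 × $315 = $3,969.00
Paralegal: 130.9 × $190 = $24,871.00
Subtotal: $67,199.50
Less 17.5% discount: −$11,759.91
Total: $67,199.50 − $11,759.91 = $55,439.59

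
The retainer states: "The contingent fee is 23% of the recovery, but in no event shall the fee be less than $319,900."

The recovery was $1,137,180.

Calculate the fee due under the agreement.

23% of $1,137,180 = $261,551.40
That is below the $319,900 minimum, so the minimum applies.

$319,900.00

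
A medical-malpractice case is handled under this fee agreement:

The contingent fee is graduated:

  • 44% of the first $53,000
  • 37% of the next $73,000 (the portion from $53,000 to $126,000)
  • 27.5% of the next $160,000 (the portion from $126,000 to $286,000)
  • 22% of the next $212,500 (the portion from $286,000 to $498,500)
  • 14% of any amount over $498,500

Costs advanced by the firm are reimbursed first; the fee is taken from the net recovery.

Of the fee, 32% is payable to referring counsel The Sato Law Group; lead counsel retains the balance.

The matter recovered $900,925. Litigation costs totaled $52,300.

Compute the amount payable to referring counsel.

$60,831.20

Fee base (net of costs): $900,925 − $52,300 = $848,625
First $53,000 at 44% = $23,320.00
Next $73,000 at 37% = $27,010.00
Next $160,000 at 27.5% = $44,000.00
Next $212,500 at 22% = $46,750.00
Remaining $350,125 at 14% = $49,017.50
Fee: $23,320.00 + $27,010.00 + $44,000.00 + $46,750.00 + $49,017.50 = $190,097.50
Referral share: 32% of $190,097.50 = $60,831.20; lead counsel retains $190,097.50 − $60,831.20 = $129,266.30.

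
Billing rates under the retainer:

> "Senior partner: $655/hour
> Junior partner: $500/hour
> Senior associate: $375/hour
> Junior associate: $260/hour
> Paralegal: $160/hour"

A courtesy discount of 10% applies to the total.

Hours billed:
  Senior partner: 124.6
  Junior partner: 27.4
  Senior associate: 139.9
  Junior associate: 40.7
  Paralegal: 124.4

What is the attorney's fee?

$160,435.35

Senior partner: 124.6 × $655 = $81,613.00
Junior partner: 27.4 × $500 = $13,700.00
Senior associate: 139.9 × $375 = $52,462.50
Junior associate: 40.7 × $260 = $10,582.00
Paralegal: 124.4 × $160 = $19,904.00
Subtotal: $178,261.50
Less 10% discount: −$17,826.15
Total: $178,261.50 − $17,826.15 = $160,435.35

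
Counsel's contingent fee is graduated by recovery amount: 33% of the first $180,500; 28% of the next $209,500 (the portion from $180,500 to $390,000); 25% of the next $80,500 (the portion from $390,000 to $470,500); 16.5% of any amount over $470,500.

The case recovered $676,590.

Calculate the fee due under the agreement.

$172,354.85

First $180,500 at 33% = $59,565.00
Next $209,500 at 28% = $58,660.00
Next $80,500 at 25% = $20,125.00
Remaining $206,090 at 16.5% = $34,004.85
Fee: $59,565.00 + $58,660.00 + $20,125.00 + $34,004.85 = $172,354.85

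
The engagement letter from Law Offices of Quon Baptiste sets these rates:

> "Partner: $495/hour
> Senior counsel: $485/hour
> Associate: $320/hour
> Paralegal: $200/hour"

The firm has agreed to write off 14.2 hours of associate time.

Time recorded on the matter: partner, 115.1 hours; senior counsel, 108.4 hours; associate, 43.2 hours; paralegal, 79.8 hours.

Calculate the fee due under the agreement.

$134,788.50

Partner: 115.1 × $495 = $56,974.50
Senior counsel: 108.4 × $485 = $52,574.00
Associate: 43.2 × $320 = $13,824.00
Paralegal: 79.8 × $200 = $15,960.00
Subtotal: $139,332.50
Write-off: 14.2 × $320 = $4,544.00
Total: $139,332.50 − $4,544.00 = $134,788.50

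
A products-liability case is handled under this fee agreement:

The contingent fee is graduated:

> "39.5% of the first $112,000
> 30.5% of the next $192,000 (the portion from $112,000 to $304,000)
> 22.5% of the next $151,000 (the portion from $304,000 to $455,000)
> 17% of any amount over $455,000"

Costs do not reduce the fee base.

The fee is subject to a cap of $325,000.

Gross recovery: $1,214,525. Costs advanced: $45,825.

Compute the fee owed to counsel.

$265,894.25

Fee base is the gross recovery, $1,214,525; costs are reimbursed separately.
First $112,000 at 39.5% = $44,240.00
Next $192,000 at 30.5% = $58,560.00
Next $151,000 at 22.5% = $33,975.00
Remaining $759,525 at 17% = $129,119.25
Fee: $44,240.00 + $58,560.00 + $33,975.00 + $129,119.25 = $265,894.25
$265,894.25 is under the $325,000 cap.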